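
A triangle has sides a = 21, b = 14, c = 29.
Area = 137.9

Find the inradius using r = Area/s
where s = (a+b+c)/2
s = (21 + 14 + 29)/2 = 64/2 = 32
r = Area/s = 137.9/32 ≈ 4.30938

r = 4.309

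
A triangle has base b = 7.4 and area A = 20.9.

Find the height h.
A = ½·b·h  ⇒  h = 2A/b = 2·20.9/7.4 = 41.8/7.4 ≈ 5.64865

h = 5.649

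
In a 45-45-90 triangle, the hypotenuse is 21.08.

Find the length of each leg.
In a 45-45-90 triangle hypotenuse = leg·√2, so leg = hypotenuse/√2.
Leg = 21.08/√2 ≈ 21.08/1.41421 ≈ 14.9058

Each leg = 14.91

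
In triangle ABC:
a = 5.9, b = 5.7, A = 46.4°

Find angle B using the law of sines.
a/sin(A) = b/sin(B)  ⇒  sin(B) = b·sin(A)/a = 5.7·sin(46.4°)/5.9
sin(46.4°) ≈ 0.724172
sin(B) ≈ 5.7·0.724172/5.9 ≈ 4.12778/5.9 ≈ 0.699624
B = arcsin(0.699624) ≈ 44.3968°
(Since b ≤ a we need B ≤ A, so the obtuse alternative 180° − 44.3968° ≈ 135.603° is rejected.)

B = 44.4°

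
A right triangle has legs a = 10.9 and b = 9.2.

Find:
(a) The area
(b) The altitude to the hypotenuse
(a) The legs are perpendicular, so Area = ½·a·b = ½·10.9·9.2 = ½·100.28 = 50.14
(b) Hypotenuse c = √(a² + b²) = √(118.81 + 84.64) = √203.45 ≈ 14.2636
    Area = ½·c·h_c  ⇒  h_c = 2·Area/c = 100.28/14.2636 ≈ 7.03049

Area = 50.14, h_c = 7.03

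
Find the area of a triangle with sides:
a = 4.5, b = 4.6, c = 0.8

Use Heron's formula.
s = (4.5 + 4.6 + 0.8)/2 = 9.9/2 = 4.95
s − a = 0.45, s − b = 0.35, s − c = 4.15
s(s−a)(s−b)(s−c) = 4.95·0.45·0.35·4.15 ≈ 3.23544
Area = √3.23544 ≈ 1.79873

Area = 1.799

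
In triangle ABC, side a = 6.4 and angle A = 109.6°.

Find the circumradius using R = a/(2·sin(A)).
R = a/(2·sin(A)) = 6.4/(2·sin(109.6°))
sin(109.6°) ≈ 0.942057
R ≈ 6.4/(2·0.942057) = 6.4/1.88411 ≈ 3.39682

R = 3.397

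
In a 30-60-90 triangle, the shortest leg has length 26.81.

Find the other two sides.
In a 30-60-90 triangle the sides are in ratio 1 : √3 : 2 (short leg : long leg : hypotenuse).
Long leg = 26.81·√3 ≈ 26.81·1.73205 ≈ 46.4363
Hypotenuse = 2·26.81 = 53.62

Long leg = 26.81√3 = 46.44, Hypotenuse = 53.62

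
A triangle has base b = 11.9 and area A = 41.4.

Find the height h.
A = ½·b·h  ⇒  h = 2A/b = 2·41.4/11.9 = 82.8/11.9 ≈ 6.95798

h = 6.958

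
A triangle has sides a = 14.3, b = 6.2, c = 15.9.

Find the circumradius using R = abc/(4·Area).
First find the area with Heron's formula.
s = (14.3 + 6.2 + 15.9)/2 = 18.2
Area = √(s(s−a)(s−b)(s−c)) = √(18.2·3.9·12·2.3) ≈ √1959.05 ≈ 44.2611
abc = 14.3·6.2·15.9 = 1409.694
R = abc/(4·Area) ≈ 1409.694/(4·44.2611) = 1409.694/177.045 ≈ 7.96237

R = 7.962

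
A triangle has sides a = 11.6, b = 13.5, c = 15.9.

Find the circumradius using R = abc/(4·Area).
First find the area with Heron's formula.
s = (11.6 + 13.5 + 15.9)/2 = 20.5
Area = √(s(s−a)(s−b)(s−c)) = √(20.5·8.9·7·4.6) ≈ √5874.89 ≈ 76.6478
abc = 11.6·13.5·15.9 = 2489.94
R = abc/(4·Area) ≈ 2489.94/(4·76.6478) = 2489.94/306.591 ≈ 8.12136

R = 8.121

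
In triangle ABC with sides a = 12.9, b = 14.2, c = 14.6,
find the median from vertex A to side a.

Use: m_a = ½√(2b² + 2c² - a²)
m_a = ½√(2·14.2² + 2·14.6² − 12.9²) = ½√(2·201.64 + 2·213.16 − 166.41) = ½√(403.28 + 426.32 − 166.41) = ½√663.19
√663.19 ≈ 25.7525, so m_a ≈ 12.8762

m_a = 12.88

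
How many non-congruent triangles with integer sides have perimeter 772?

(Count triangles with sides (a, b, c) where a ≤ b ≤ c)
Let a ≤ b ≤ c with a + b + c = 772. The only binding inequality is a + b > c, i.e. 772 − c > c, so c < 772/2; and c ≥ 772/3 since c is the largest side.
So 258 ≤ c ≤ 385. For each c, b runs from ⌈(772 − c)/2⌉ up to c (then a = 772 − b − c satisfies 1 ≤ a ≤ b automatically), giving c − ⌈(772 − c)/2⌉ + 1 choices.
Summing over c: 2 + 3 + 5 + 6 + … + 191 + 192  (128 terms, c = 258, …, 385) = 12416
Check (closed form: nearest integer to p²/48 for even p, (p+3)²/48 for odd p): 772²/48 = 595984/48 ≈ 12416.33 → 12416

12416 triangles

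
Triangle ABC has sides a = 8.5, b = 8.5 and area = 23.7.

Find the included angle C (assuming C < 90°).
Area = ½·a·b·sin(C)  ⇒  sin(C) = 2·Area/(a·b) = 2·23.7/(8.5·8.5) = 47.4/72.25 ≈ 0.656055
C = arcsin(0.656055) ≈ 40.9997° (taking the acute solution since C < 90°)

C = 41°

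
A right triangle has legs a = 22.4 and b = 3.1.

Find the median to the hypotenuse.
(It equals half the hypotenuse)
Hypotenuse c = √(a² + b²) = √(501.76 + 9.61) = √511.37 ≈ 22.6135
Median to hypotenuse = c/2 ≈ 22.6135/2 ≈ 11.3067

Median = 11.31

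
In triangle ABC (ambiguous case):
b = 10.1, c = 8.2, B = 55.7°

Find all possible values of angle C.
b/sin(B) = c/sin(C)  ⇒  sin(C) = c·sin(B)/b = 8.2·sin(55.7°)/10.1
sin(55.7°) ≈ 0.826098
sin(C) ≈ 8.2·0.826098/10.1 ≈ 6.77401/10.1 ≈ 0.670694
Candidate 1: C₁ = arcsin(0.670694) ≈ 42.1206°  →  A = 180° − 55.7° − 42.1206° ≈ 82.1794° > 0, valid
Candidate 2: C₂ = 180° − C₁ ≈ 137.879°  →  A = 180° − 55.7° − 137.879° ≈ -13.5794° ≤ 0, not a valid triangle

C = 42.12° (one solution)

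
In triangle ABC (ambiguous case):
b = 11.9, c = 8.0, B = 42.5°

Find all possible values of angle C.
b/sin(B) = c/sin(C)  ⇒  sin(C) = c·sin(B)/b = 8.0·sin(42.5°)/11.9
sin(42.5°) ≈ 0.67559
sin(C) ≈ 8.0·0.67559/11.9 ≈ 5.40472/11.9 ≈ 0.454178
Candidate 1: C₁ = arcsin(0.454178) ≈ 27.0121°  →  A = 180° − 42.5° − 27.0121° ≈ 110.488° > 0, valid
Candidate 2: C₂ = 180° − C₁ ≈ 152.988°  →  A = 180° − 42.5° − 152.988° ≈ -15.4879° ≤ 0, not a valid triangle

C = 27.01° (one solution)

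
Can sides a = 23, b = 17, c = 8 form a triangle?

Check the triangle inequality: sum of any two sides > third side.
a + b vs c: 23 + 17 = 40 > 8  ✓
a + c vs b: 23 + 8 = 31 > 17  ✓
b + c vs a: 17 + 8 = 25 > 23  ✓

Yes, triangle inequality satisfied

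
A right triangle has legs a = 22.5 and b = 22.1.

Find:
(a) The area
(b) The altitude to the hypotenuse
(a) The legs are perpendicular, so Area = ½·a·b = ½·22.5·22.1 = ½·497.25 = 248.625
(b) Hypotenuse c = √(a² + b²) = √(506.25 + 488.41) = √994.66 ≈ 31.5382
    Area = ½·c·h_c  ⇒  h_c = 2·Area/c = 497.25/31.5382 ≈ 15.7666

Area = 248.625, h_c = 15.77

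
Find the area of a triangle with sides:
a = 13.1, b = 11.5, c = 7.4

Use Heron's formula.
s = (13.1 + 11.5 + 7.4)/2 = 32/2 = 16
s − a = 2.9, s − b = 4.5, s − c = 8.6
s(s−a)(s−b)(s−c) = 16·2.9·4.5·8.6 ≈ 1795.68
Area = √1795.68 ≈ 42.3755

Area = 42.38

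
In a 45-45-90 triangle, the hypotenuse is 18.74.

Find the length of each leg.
In a 45-45-90 triangle hypotenuse = leg·√2, so leg = hypotenuse/√2.
Leg = 18.74/√2 ≈ 18.74/1.41421 ≈ 13.2512

Each leg = 13.25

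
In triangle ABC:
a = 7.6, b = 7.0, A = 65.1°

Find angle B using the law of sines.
a/sin(A) = b/sin(B)  ⇒  sin(B) = b·sin(A)/a = 7.0·sin(65.1°)/7.6
sin(65.1°) ≈ 0.907044
sin(B) ≈ 7.0·0.907044/7.6 ≈ 6.34931/7.6 ≈ 0.835435
B = arcsin(0.835435) ≈ 56.6612°
(Since b ≤ a we need B ≤ A, so the obtuse alternative 180° − 56.6612° ≈ 123.339° is rejected.)

B = 56.66°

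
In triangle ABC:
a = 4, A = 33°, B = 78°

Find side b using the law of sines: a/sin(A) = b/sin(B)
a/sin(A) = b/sin(B)  ⇒  b = a·sin(B)/sin(A) = 4·sin(78°)/sin(33°)
sin(78°) ≈ 0.978148, sin(33°) ≈ 0.544639
b ≈ 4·0.978148/0.544639 ≈ 3.91259/0.544639 ≈ 7.18382

b = 7.184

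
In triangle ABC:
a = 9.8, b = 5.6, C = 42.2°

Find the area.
Two sides and the included angle (SAS): A = ½·a·b·sin(C) = ½·9.8·5.6·sin(42.2°)
sin(42.2°) ≈ 0.671721
A ≈ ½·54.88·0.671721 = 27.44·0.671721 ≈ 18.432

Area = 18.43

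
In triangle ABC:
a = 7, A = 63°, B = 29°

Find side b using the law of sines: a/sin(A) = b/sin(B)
a/sin(A) = b/sin(B)  ⇒  b = a·sin(B)/sin(A) = 7·sin(29°)/sin(63°)
sin(29°) ≈ 0.48481, sin(63°) ≈ 0.891007
b ≈ 7·0.48481/0.891007 ≈ 3.39367/0.891007 ≈ 3.8088

b = 3.809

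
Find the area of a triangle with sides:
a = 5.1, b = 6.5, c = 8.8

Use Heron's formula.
s = (5.1 + 6.5 + 8.8)/2 = 20.4/2 = 10.2
s − a = 5.1, s − b = 3.7, s − c = 1.4
s(s−a)(s−b)(s−c) = 10.2·5.1·3.7·1.4 ≈ 269.464
Area = √269.464 ≈ 16.4153

Area = 16.42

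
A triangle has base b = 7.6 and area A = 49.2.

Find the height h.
A = ½·b·h  ⇒  h = 2A/b = 2·49.2/7.6 = 98.4/7.6 ≈ 12.9474

h = 12.95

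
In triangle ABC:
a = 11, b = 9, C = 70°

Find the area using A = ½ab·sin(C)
A = ½·a·b·sin(C) = ½·11·9·sin(70°)
sin(70°) ≈ 0.939693
A ≈ ½·99·0.939693 = 49.5·0.939693 ≈ 46.5148

Area = 46.51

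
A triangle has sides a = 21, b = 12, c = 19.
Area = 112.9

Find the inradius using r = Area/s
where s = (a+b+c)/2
s = (21 + 12 + 19)/2 = 52/2 = 26
r = Area/s = 112.9/26 ≈ 4.34231

r = 4.342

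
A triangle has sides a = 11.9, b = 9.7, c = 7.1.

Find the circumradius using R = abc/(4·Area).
First find the area with Heron's formula.
s = (11.9 + 9.7 + 7.1)/2 = 14.35
Area = √(s(s−a)(s−b)(s−c)) = √(14.35·2.45·4.65·7.25) ≈ √1185.25 ≈ 34.4274
abc = 11.9·9.7·7.1 = 819.553
R = abc/(4·Area) ≈ 819.553/(4·34.4274) = 819.553/137.71 ≈ 5.95131

R = 5.951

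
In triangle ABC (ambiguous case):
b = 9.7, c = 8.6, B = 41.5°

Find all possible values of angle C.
b/sin(B) = c/sin(C)  ⇒  sin(C) = c·sin(B)/b = 8.6·sin(41.5°)/9.7
sin(41.5°) ≈ 0.66262
sin(C) ≈ 8.6·0.66262/9.7 ≈ 5.69853/9.7 ≈ 0.587478
Candidate 1: C₁ = arcsin(0.587478) ≈ 35.9782°  →  A = 180° − 41.5° − 35.9782° ≈ 102.522° > 0, valid
Candidate 2: C₂ = 180° − C₁ ≈ 144.022°  →  A = 180° − 41.5° − 144.022° ≈ -5.5218° ≤ 0, not a valid triangle

C = 35.98° (one solution)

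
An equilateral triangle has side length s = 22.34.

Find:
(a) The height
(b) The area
(a) The height splits the triangle into two 30-60-90 halves: h = s·√3/2 = 22.34·1.73205/2 ≈ 38.694/2 ≈ 19.347
(b) Area = (√3/4)·s² = (√3/4)·22.34² = (√3/4)·499.0756 ≈ 0.433013·499.0756 ≈ 216.106

Height = 19.35, Area = 216.1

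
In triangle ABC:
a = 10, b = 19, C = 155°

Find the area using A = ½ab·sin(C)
A = ½·a·b·sin(C) = ½·10·19·sin(155°)
sin(155°) ≈ 0.422618
A ≈ ½·190·0.422618 = 95·0.422618 ≈ 40.1487

Area = 40.15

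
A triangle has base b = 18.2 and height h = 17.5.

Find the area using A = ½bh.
A = ½·b·h = ½·18.2·17.5 = ½·318.5 = 159.25

Area = 159.25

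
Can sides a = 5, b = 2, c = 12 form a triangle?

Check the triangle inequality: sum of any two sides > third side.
a + b vs c: 5 + 2 = 7 ≤ 12  ✗
a + c vs b: 5 + 12 = 17 > 2  ✓
b + c vs a: 2 + 12 = 14 > 5  ✓

No: 5 + 2 = 7 is not > 12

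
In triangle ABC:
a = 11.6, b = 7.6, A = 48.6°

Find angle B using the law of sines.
a/sin(A) = b/sin(B)  ⇒  sin(B) = b·sin(A)/a = 7.6·sin(48.6°)/11.6
sin(48.6°) ≈ 0.750111
sin(B) ≈ 7.6·0.750111/11.6 ≈ 5.70084/11.6 ≈ 0.491452
B = arcsin(0.491452) ≈ 29.4361°
(Since b ≤ a we need B ≤ A, so the obtuse alternative 180° − 29.4361° ≈ 150.564° is rejected.)

B = 29.44°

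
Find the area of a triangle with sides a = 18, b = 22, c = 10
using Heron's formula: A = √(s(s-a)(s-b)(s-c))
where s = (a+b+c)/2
s = (18 + 22 + 10)/2 = 50/2 = 25
s − a = 7, s − b = 3, s − c = 15
s(s−a)(s−b)(s−c) = 25·7·3·15 = 7875
Area = √7875 ≈ 88.7412

s = 25.0, Area = 88.74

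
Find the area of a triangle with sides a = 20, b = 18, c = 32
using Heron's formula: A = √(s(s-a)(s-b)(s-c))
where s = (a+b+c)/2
s = (20 + 18 + 32)/2 = 70/2 = 35
s − a = 15, s − b = 17, s − c = 3
s(s−a)(s−b)(s−c) = 35·15·17·3 = 26775
Area = √26775 ≈ 163.631

s = 35.0, Area = 163.6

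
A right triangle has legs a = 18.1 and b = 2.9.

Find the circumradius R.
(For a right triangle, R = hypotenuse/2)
Hypotenuse c = √(a² + b²) = √(327.61 + 8.41) = √336.02 ≈ 18.3308
R = c/2 ≈ 18.3308/2 ≈ 9.16542

R = 9.165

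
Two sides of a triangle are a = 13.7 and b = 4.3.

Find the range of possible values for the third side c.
Triangle inequality: |a − b| < c < a + b
|a − b| = |13.7 − 4.3| = 9.4
a + b = 13.7 + 4.3 = 18

9.4 < c < 18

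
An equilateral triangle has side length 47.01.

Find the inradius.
r = Area/s with s the semi-perimeter.
Area = (√3/4)·47.01² = (√3/4)·2209.9401 ≈ 0.433013·2209.9401 ≈ 956.932
s = 3·47.01/2 = 70.515
r ≈ 956.932/70.515 ≈ 13.5706
(Equivalently r = side/(2√3) = 47.01/3.4641 ≈ 13.5706.)

r = 13.57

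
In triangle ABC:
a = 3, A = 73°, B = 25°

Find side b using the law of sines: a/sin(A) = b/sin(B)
a/sin(A) = b/sin(B)  ⇒  b = a·sin(B)/sin(A) = 3·sin(25°)/sin(73°)
sin(25°) ≈ 0.422618, sin(73°) ≈ 0.956305
b ≈ 3·0.422618/0.956305 ≈ 1.26785/0.956305 ≈ 1.32579

b = 1.326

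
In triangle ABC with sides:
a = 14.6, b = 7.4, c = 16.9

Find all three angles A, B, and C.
Law of cosines for each angle (a² = 213.16, b² = 54.76, c² = 285.61):
cos(A) = (b² + c² − a²)/(2bc) = (54.76 + 285.61 − 213.16)/(2·7.4·16.9) = 127.21/250.12 ≈ 0.508596  ⇒  A ≈ 59.4297°
cos(B) = (a² + c² − b²)/(2ac) = (213.16 + 285.61 − 54.76)/(2·14.6·16.9) = 444.01/493.48 ≈ 0.899753  ⇒  B ≈ 25.8744°
cos(C) = (a² + b² − c²)/(2ab) = (213.16 + 54.76 − 285.61)/(2·14.6·7.4) = -17.69/216.08 ≈ -0.0818678  ⇒  C ≈ 94.6959°
Check: A + B + C ≈ 180°

A = 59.43°, B = 25.87°, C = 94.7°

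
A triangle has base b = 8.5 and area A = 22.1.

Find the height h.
A = ½·b·h  ⇒  h = 2A/b = 2·22.1/8.5 = 44.2/8.5 ≈ 5.2

h = 5.2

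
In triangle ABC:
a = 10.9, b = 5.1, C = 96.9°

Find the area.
Two sides and the included angle (SAS): A = ½·a·b·sin(C) = ½·10.9·5.1·sin(96.9°)
sin(96.9°) ≈ 0.992757
A ≈ ½·55.59·0.992757 = 27.795·0.992757 ≈ 27.5937

Area = 27.59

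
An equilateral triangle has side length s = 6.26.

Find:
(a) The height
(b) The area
(a) The height splits the triangle into two 30-60-90 halves: h = s·√3/2 = 6.26·1.73205/2 ≈ 10.8426/2 ≈ 5.42132
(b) Area = (√3/4)·s² = (√3/4)·6.26² = (√3/4)·39.1876 ≈ 0.433013·39.1876 ≈ 16.9687

Height = 5.421, Area = 16.97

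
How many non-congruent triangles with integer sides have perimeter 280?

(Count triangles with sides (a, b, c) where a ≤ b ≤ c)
Let a ≤ b ≤ c with a + b + c = 280. The only binding inequality is a + b > c, i.e. 280 − c > c, so c < 280/2; and c ≥ 280/3 since c is the largest side.
So 94 ≤ c ≤ 139. For each c, b runs from ⌈(280 − c)/2⌉ up to c (then a = 280 − b − c satisfies 1 ≤ a ≤ b automatically), giving c − ⌈(280 − c)/2⌉ + 1 choices.
Summing over c: 2 + 3 + 5 + 6 + … + 68 + 69  (46 terms, c = 94, …, 139) = 1633
Check (closed form: nearest integer to p²/48 for even p, (p+3)²/48 for odd p): 280²/48 = 78400/48 ≈ 1633.33 → 1633

1633 triangles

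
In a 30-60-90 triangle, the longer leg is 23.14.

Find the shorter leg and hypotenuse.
In a 30-60-90 triangle the sides are in ratio 1 : √3 : 2, so short leg = long leg/√3 and hypotenuse = 2·(short leg).
Short leg = 23.14/√3 ≈ 23.14/1.73205 ≈ 13.3599
Hypotenuse = 2·13.3599 ≈ 26.7198

Short leg = 13.36, Hypotenuse = 26.72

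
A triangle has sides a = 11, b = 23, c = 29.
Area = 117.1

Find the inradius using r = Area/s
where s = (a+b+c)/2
s = (11 + 23 + 29)/2 = 63/2 = 31.5
r = Area/s = 117.1/31.5 ≈ 3.71746

r = 3.717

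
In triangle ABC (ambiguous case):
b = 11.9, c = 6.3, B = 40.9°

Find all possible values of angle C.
b/sin(B) = c/sin(C)  ⇒  sin(C) = c·sin(B)/b = 6.3·sin(40.9°)/11.9
sin(40.9°) ≈ 0.654741
sin(C) ≈ 6.3·0.654741/11.9 ≈ 4.12487/11.9 ≈ 0.346627
Candidate 1: C₁ = arcsin(0.346627) ≈ 20.2812°  →  A = 180° − 40.9° − 20.2812° ≈ 118.819° > 0, valid
Candidate 2: C₂ = 180° − C₁ ≈ 159.719°  →  A = 180° − 40.9° − 159.719° ≈ -20.6188° ≤ 0, not a valid triangle

C = 20.28° (one solution)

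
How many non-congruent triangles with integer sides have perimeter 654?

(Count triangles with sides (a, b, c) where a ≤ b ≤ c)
Let a ≤ b ≤ c with a + b + c = 654. The only binding inequality is a + b > c, i.e. 654 − c > c, so c < 654/2; and c ≥ 654/3 since c is the largest side.
So 218 ≤ c ≤ 326. For each c, b runs from ⌈(654 − c)/2⌉ up to c (then a = 654 − b − c satisfies 1 ≤ a ≤ b automatically), giving c − ⌈(654 − c)/2⌉ + 1 choices.
Summing over c: 1 + 2 + 4 + 5 + … + 161 + 163  (109 terms, c = 218, …, 326) = 8911
Check (closed form: nearest integer to p²/48 for even p, (p+3)²/48 for odd p): 654²/48 = 427716/48 ≈ 8910.75 → 8911

8911 triangles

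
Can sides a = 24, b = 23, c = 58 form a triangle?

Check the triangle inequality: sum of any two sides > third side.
a + b vs c: 24 + 23 = 47 ≤ 58  ✗
a + c vs b: 24 + 58 = 82 > 23  ✓
b + c vs a: 23 + 58 = 81 > 24  ✓

No: 24 + 23 = 47 is not > 58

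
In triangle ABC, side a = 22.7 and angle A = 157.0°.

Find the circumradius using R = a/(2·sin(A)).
R = a/(2·sin(A)) = 22.7/(2·sin(157.0°))
sin(157.0°) ≈ 0.390731
R ≈ 22.7/(2·0.390731) = 22.7/0.781462 ≈ 29.0481

R = 29.05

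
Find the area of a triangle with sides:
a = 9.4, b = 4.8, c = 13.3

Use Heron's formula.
s = (9.4 + 4.8 + 13.3)/2 = 27.5/2 = 13.75
s − a = 4.35, s − b = 8.95, s − c = 0.45
s(s−a)(s−b)(s−c) = 13.75·4.35·8.95·0.45 ≈ 240.895
Area = √240.895 ≈ 15.5208

Area = 15.52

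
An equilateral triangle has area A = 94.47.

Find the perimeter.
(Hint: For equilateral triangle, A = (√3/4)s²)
A = (√3/4)s²  ⇒  s² = 4A/√3 = 4·94.47/√3 = 377.88/1.73205 ≈ 218.169
s ≈ √218.169 ≈ 14.7705
Perimeter = 3s ≈ 3·14.7705 ≈ 44.3116

Perimeter = 44.31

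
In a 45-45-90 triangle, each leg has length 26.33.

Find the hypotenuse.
In a 45-45-90 triangle the sides are in ratio 1 : 1 : √2, so hypotenuse = leg·√2.
Hypotenuse = 26.33·√2 ≈ 26.33·1.41421 ≈ 37.2362

Hypotenuse = 26.33√2 = 37.24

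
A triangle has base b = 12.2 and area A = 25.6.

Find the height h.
A = ½·b·h  ⇒  h = 2A/b = 2·25.6/12.2 = 51.2/12.2 ≈ 4.19672

h = 4.197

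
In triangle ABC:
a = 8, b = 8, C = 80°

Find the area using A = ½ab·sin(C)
A = ½·a·b·sin(C) = ½·8·8·sin(80°)
sin(80°) ≈ 0.984808
A ≈ ½·64·0.984808 = 32·0.984808 ≈ 31.5138

Area = 31.51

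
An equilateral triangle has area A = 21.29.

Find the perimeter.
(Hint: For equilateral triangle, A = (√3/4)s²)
A = (√3/4)s²  ⇒  s² = 4A/√3 = 4·21.29/√3 = 85.16/1.73205 ≈ 49.1671
s ≈ √49.1671 ≈ 7.01193
Perimeter = 3s ≈ 3·7.01193 ≈ 21.0358

Perimeter = 21.04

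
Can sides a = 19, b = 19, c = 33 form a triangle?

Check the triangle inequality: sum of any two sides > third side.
a + b vs c: 19 + 19 = 38 > 33  ✓
a + c vs b: 19 + 33 = 52 > 19  ✓
b + c vs a: 19 + 33 = 52 > 19  ✓

Yes, triangle inequality satisfied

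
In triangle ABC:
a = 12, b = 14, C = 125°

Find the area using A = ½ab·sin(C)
A = ½·a·b·sin(C) = ½·12·14·sin(125°)
sin(125°) ≈ 0.819152
A ≈ ½·168·0.819152 = 84·0.819152 ≈ 68.8088

Area = 68.81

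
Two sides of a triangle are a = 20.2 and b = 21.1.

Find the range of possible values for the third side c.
Triangle inequality: |a − b| < c < a + b
|a − b| = |20.2 − 21.1| = 0.9
a + b = 20.2 + 21.1 = 41.3

0.9 < c < 41.3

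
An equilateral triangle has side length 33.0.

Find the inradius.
r = Area/s with s the semi-perimeter.
Area = (√3/4)·33.0² = (√3/4)·1089 ≈ 0.433013·1089 ≈ 471.551
s = 3·33.0/2 = 49.5
r ≈ 471.551/49.5 ≈ 9.52628
(Equivalently r = side/(2√3) = 33.0/3.4641 ≈ 9.52628.)

r = 9.526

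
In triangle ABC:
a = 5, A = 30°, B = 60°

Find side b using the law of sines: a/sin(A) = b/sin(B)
a/sin(A) = b/sin(B)  ⇒  b = a·sin(B)/sin(A) = 5·sin(60°)/sin(30°)
sin(60°) ≈ 0.866025, sin(30°) ≈ 0.5
b ≈ 5·0.866025/0.5 ≈ 4.33013/0.5 ≈ 8.66025

b = 8.66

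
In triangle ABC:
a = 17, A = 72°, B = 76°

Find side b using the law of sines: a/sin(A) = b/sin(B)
a/sin(A) = b/sin(B)  ⇒  b = a·sin(B)/sin(A) = 17·sin(76°)/sin(72°)
sin(76°) ≈ 0.970296, sin(72°) ≈ 0.951057
b ≈ 17·0.970296/0.951057 ≈ 16.495/0.951057 ≈ 17.3439

b = 17.34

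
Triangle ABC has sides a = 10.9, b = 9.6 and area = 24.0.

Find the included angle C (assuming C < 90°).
Area = ½·a·b·sin(C)  ⇒  sin(C) = 2·Area/(a·b) = 2·24.0/(10.9·9.6) = 48/104.64 ≈ 0.458716
C = arcsin(0.458716) ≈ 27.3043° (taking the acute solution since C < 90°)

C = 27.3°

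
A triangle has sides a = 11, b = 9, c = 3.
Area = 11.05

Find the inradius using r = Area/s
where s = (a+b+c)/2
s = (11 + 9 + 3)/2 = 23/2 = 11.5
r = Area/s = 11.05/11.5 ≈ 0.96087

r = 0.9609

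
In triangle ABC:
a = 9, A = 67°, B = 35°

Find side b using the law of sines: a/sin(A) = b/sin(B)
a/sin(A) = b/sin(B)  ⇒  b = a·sin(B)/sin(A) = 9·sin(35°)/sin(67°)
sin(35°) ≈ 0.573576, sin(67°) ≈ 0.920505
b ≈ 9·0.573576/0.920505 ≈ 5.16219/0.920505 ≈ 5.608

b = 5.608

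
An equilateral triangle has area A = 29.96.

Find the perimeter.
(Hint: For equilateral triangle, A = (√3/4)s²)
A = (√3/4)s²  ⇒  s² = 4A/√3 = 4·29.96/√3 = 119.84/1.73205 ≈ 69.1897
s ≈ √69.1897 ≈ 8.31803
Perimeter = 3s ≈ 3·8.31803 ≈ 24.9541

Perimeter = 24.95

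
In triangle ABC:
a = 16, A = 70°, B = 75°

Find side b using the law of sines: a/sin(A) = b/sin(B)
a/sin(A) = b/sin(B)  ⇒  b = a·sin(B)/sin(A) = 16·sin(75°)/sin(70°)
sin(75°) ≈ 0.965926, sin(70°) ≈ 0.939693
b ≈ 16·0.965926/0.939693 ≈ 15.4548/0.939693 ≈ 16.4467

b = 16.45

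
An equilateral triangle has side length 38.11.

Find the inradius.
r = Area/s with s the semi-perimeter.
Area = (√3/4)·38.11² = (√3/4)·1452.3721 ≈ 0.433013·1452.3721 ≈ 628.896
s = 3·38.11/2 = 57.165
r ≈ 628.896/57.165 ≈ 11.0014
(Equivalently r = side/(2√3) = 38.11/3.4641 ≈ 11.0014.)

r = 11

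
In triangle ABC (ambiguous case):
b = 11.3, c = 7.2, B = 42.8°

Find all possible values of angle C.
b/sin(B) = c/sin(C)  ⇒  sin(C) = c·sin(B)/b = 7.2·sin(42.8°)/11.3
sin(42.8°) ≈ 0.679441
sin(C) ≈ 7.2·0.679441/11.3 ≈ 4.89198/11.3 ≈ 0.432918
Candidate 1: C₁ = arcsin(0.432918) ≈ 25.6529°  →  A = 180° − 42.8° − 25.6529° ≈ 111.547° > 0, valid
Candidate 2: C₂ = 180° − C₁ ≈ 154.347°  →  A = 180° − 42.8° − 154.347° ≈ -17.1471° ≤ 0, not a valid triangle

C = 25.65° (one solution)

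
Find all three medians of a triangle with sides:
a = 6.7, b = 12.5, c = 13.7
Median formula: m_a = ½√(2b² + 2c² − a²) (and cyclically). a² = 44.89, b² = 156.25, c² = 187.69.
m_a = ½√(2·156.25 + 2·187.69 − 44.89) = ½√642.99 ≈ ½·25.3572 ≈ 12.6786
m_b = ½√(2·44.89 + 2·187.69 − 156.25) = ½√308.91 ≈ ½·17.5758 ≈ 8.78792
m_c = ½√(2·44.89 + 2·156.25 − 187.69) = ½√214.59 ≈ ½·14.6489 ≈ 7.32445

m_a = 12.68, m_b = 8.788, m_c = 7.324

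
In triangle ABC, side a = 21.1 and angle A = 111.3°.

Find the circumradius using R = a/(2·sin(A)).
R = a/(2·sin(A)) = 21.1/(2·sin(111.3°))
sin(111.3°) ≈ 0.931691
R ≈ 21.1/(2·0.931691) = 21.1/1.86338 ≈ 11.3235

R = 11.32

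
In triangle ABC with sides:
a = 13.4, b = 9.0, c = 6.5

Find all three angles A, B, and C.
Law of cosines for each angle (a² = 179.56, b² = 81, c² = 42.25):
cos(A) = (b² + c² − a²)/(2bc) = (81 + 42.25 − 179.56)/(2·9.0·6.5) = -56.31/117 ≈ -0.481282  ⇒  A ≈ 118.769°
cos(B) = (a² + c² − b²)/(2ac) = (179.56 + 42.25 − 81)/(2·13.4·6.5) = 140.81/174.2 ≈ 0.808324  ⇒  B ≈ 36.0675°
cos(C) = (a² + b² − c²)/(2ab) = (179.56 + 81 − 42.25)/(2·13.4·9.0) = 218.31/241.2 ≈ 0.9051  ⇒  C ≈ 25.1633°
Check: A + B + C ≈ 180°

A = 118.8°, B = 36.07°, C = 25.16°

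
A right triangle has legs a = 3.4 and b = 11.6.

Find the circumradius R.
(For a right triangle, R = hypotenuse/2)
Hypotenuse c = √(a² + b²) = √(11.56 + 134.56) = √146.12 ≈ 12.088
R = c/2 ≈ 12.088/2 ≈ 6.04401

R = 6.044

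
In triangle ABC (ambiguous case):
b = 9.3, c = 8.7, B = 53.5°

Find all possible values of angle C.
b/sin(B) = c/sin(C)  ⇒  sin(C) = c·sin(B)/b = 8.7·sin(53.5°)/9.3
sin(53.5°) ≈ 0.803857
sin(C) ≈ 8.7·0.803857/9.3 ≈ 6.99355/9.3 ≈ 0.751995
Candidate 1: C₁ = arcsin(0.751995) ≈ 48.7635°  →  A = 180° − 53.5° − 48.7635° ≈ 77.7365° > 0, valid
Candidate 2: C₂ = 180° − C₁ ≈ 131.237°  →  A = 180° − 53.5° − 131.237° ≈ -4.7365° ≤ 0, not a valid triangle

C = 48.76° (one solution)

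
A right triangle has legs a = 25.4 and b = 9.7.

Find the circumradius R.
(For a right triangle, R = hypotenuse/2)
Hypotenuse c = √(a² + b²) = √(645.16 + 94.09) = √739.25 ≈ 27.1892
R = c/2 ≈ 27.1892/2 ≈ 13.5946

R = 13.59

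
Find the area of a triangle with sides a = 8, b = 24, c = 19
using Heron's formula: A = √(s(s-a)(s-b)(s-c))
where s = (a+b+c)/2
s = (8 + 24 + 19)/2 = 51/2 = 25.5
s − a = 17.5, s − b = 1.5, s − c = 6.5
s(s−a)(s−b)(s−c) = 25.5·17.5·1.5·6.5 = 4350.9375
Area = √4350.9375 ≈ 65.9616

s = 25.5, Area = 65.96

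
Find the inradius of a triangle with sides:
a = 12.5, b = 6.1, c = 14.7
r = Area/s where s is the semi-perimeter.
s = (12.5 + 6.1 + 14.7)/2 = 33.3/2 = 16.65
Area = √(s(s−a)(s−b)(s−c)) = √(16.65·4.15·10.55·1.95) ≈ √1421.51 ≈ 37.7029
r ≈ 37.7029/16.65 ≈ 2.26444

r = 2.264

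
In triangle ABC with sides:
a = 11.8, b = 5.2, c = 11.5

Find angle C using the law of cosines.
c² = a² + b² − 2ab·cos(C)  ⇒  cos(C) = (a² + b² − c²)/(2ab)
cos(C) = (11.8² + 5.2² − 11.5²)/(2·11.8·5.2) = (139.24 + 27.04 − 132.25)/122.72 = 34.03/122.72 ≈ 0.277298
C = arccos(0.277298) ≈ 73.901°

C = 73.9°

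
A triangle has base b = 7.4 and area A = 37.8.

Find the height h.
A = ½·b·h  ⇒  h = 2A/b = 2·37.8/7.4 = 75.6/7.4 ≈ 10.2162

h = 10.22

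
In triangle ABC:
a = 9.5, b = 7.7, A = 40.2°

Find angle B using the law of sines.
a/sin(A) = b/sin(B)  ⇒  sin(B) = b·sin(A)/a = 7.7·sin(40.2°)/9.5
sin(40.2°) ≈ 0.645458
sin(B) ≈ 7.7·0.645458/9.5 ≈ 4.97002/9.5 ≈ 0.52316
B = arcsin(0.52316) ≈ 31.5445°
(Since b ≤ a we need B ≤ A, so the obtuse alternative 180° − 31.5445° ≈ 148.456° is rejected.)

B = 31.54°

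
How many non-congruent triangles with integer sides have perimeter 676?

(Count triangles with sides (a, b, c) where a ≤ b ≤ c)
Let a ≤ b ≤ c with a + b + c = 676. The only binding inequality is a + b > c, i.e. 676 − c > c, so c < 676/2; and c ≥ 676/3 since c is the largest side.
So 226 ≤ c ≤ 337. For each c, b runs from ⌈(676 − c)/2⌉ up to c (then a = 676 − b − c satisfies 1 ≤ a ≤ b automatically), giving c − ⌈(676 − c)/2⌉ + 1 choices.
Summing over c: 2 + 3 + 5 + 6 + … + 167 + 168  (112 terms, c = 226, …, 337) = 9520
Check (closed form: nearest integer to p²/48 for even p, (p+3)²/48 for odd p): 676²/48 = 456976/48 ≈ 9520.33 → 9520

9520 triangles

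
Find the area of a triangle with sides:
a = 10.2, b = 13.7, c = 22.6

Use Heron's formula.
s = (10.2 + 13.7 + 22.6)/2 = 46.5/2 = 23.25
s − a = 13.05, s − b = 9.55, s − c = 0.65
s(s−a)(s−b)(s−c) = 23.25·13.05·9.55·0.65 ≈ 1883.43
Area = √1883.43 ≈ 43.3985

Area = 43.4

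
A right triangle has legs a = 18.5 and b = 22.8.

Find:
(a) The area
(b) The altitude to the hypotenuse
(a) The legs are perpendicular, so Area = ½·a·b = ½·18.5·22.8 = ½·421.8 = 210.9
(b) Hypotenuse c = √(a² + b²) = √(342.25 + 519.84) = √862.09 ≈ 29.3614
    Area = ½·c·h_c  ⇒  h_c = 2·Area/c = 421.8/29.3614 ≈ 14.3658

Area = 210.9, h_c = 14.37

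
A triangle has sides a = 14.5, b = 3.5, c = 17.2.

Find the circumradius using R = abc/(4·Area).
First find the area with Heron's formula.
s = (14.5 + 3.5 + 17.2)/2 = 17.6
Area = √(s(s−a)(s−b)(s−c)) = √(17.6·3.1·14.1·0.4) ≈ √307.718 ≈ 17.5419
abc = 14.5·3.5·17.2 = 872.9
R = abc/(4·Area) ≈ 872.9/(4·17.5419) = 872.9/70.1676 ≈ 12.4402

R = 12.44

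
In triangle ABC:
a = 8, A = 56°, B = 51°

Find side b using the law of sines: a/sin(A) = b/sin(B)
a/sin(A) = b/sin(B)  ⇒  b = a·sin(B)/sin(A) = 8·sin(51°)/sin(56°)
sin(51°) ≈ 0.777146, sin(56°) ≈ 0.829038
b ≈ 8·0.777146/0.829038 ≈ 6.21717/0.829038 ≈ 7.49926

b = 7.499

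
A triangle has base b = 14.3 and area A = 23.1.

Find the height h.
A = ½·b·h  ⇒  h = 2A/b = 2·23.1/14.3 = 46.2/14.3 ≈ 3.23077

h = 3.231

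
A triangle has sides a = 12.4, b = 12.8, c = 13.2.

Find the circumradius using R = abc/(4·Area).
First find the area with Heron's formula.
s = (12.4 + 12.8 + 13.2)/2 = 19.2
Area = √(s(s−a)(s−b)(s−c)) = √(19.2·6.8·6.4·6) ≈ √5013.5 ≈ 70.8061
abc = 12.4·12.8·13.2 = 2095.104
R = abc/(4·Area) ≈ 2095.104/(4·70.8061) = 2095.104/283.224 ≈ 7.39733

R = 7.397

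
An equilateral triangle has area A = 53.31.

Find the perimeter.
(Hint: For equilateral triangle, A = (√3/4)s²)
A = (√3/4)s²  ⇒  s² = 4A/√3 = 4·53.31/√3 = 213.24/1.73205 ≈ 123.114
s ≈ √123.114 ≈ 11.0957
Perimeter = 3s ≈ 3·11.0957 ≈ 33.287

Perimeter = 33.29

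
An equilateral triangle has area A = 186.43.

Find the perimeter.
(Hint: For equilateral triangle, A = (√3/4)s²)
A = (√3/4)s²  ⇒  s² = 4A/√3 = 4·186.43/√3 = 745.72/1.73205 ≈ 430.542
s ≈ √430.542 ≈ 20.7495
Perimeter = 3s ≈ 3·20.7495 ≈ 62.2485

Perimeter = 62.25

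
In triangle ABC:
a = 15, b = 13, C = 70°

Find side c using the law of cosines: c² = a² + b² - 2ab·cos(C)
c² = 15² + 13² − 2·15·13·cos(70°)
cos(70°) ≈ 0.34202
c² ≈ 225 + 169 − 390·(0.34202) ≈ 394 − 133.388 ≈ 260.612
c ≈ √260.612 ≈ 16.1435

c = 16.14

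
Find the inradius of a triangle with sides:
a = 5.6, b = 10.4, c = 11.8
r = Area/s where s is the semi-perimeter.
s = (5.6 + 10.4 + 11.8)/2 = 27.8/2 = 13.9
Area = √(s(s−a)(s−b)(s−c)) = √(13.9·8.3·3.5·2.1) ≈ √847.97 ≈ 29.1199
r ≈ 29.1199/13.9 ≈ 2.09496

r = 2.095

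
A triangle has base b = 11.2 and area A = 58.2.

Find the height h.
A = ½·b·h  ⇒  h = 2A/b = 2·58.2/11.2 = 116.4/11.2 ≈ 10.3929

h = 10.39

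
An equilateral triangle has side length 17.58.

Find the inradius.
r = Area/s with s the semi-perimeter.
Area = (√3/4)·17.58² = (√3/4)·309.0564 ≈ 0.433013·309.0564 ≈ 133.825
s = 3·17.58/2 = 26.37
r ≈ 133.825/26.37 ≈ 5.07491
(Equivalently r = side/(2√3) = 17.58/3.4641 ≈ 5.07491.)

r = 5.075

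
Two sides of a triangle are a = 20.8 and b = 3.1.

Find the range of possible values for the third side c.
Triangle inequality: |a − b| < c < a + b
|a − b| = |20.8 − 3.1| = 17.7
a + b = 20.8 + 3.1 = 23.9

17.7 < c < 23.9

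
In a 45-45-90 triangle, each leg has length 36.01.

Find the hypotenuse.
In a 45-45-90 triangle the sides are in ratio 1 : 1 : √2, so hypotenuse = leg·√2.
Hypotenuse = 36.01·√2 ≈ 36.01·1.41421 ≈ 50.9258

Hypotenuse = 36.01√2 = 50.93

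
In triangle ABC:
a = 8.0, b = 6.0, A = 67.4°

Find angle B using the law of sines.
a/sin(A) = b/sin(B)  ⇒  sin(B) = b·sin(A)/a = 6.0·sin(67.4°)/8.0
sin(67.4°) ≈ 0.92321
sin(B) ≈ 6.0·0.92321/8.0 ≈ 5.53926/8.0 ≈ 0.692408
B = arcsin(0.692408) ≈ 43.821°
(Since b ≤ a we need B ≤ A, so the obtuse alternative 180° − 43.821° ≈ 136.179° is rejected.)

B = 43.82°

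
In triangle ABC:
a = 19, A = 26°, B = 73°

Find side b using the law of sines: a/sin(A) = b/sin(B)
a/sin(A) = b/sin(B)  ⇒  b = a·sin(B)/sin(A) = 19·sin(73°)/sin(26°)
sin(73°) ≈ 0.956305, sin(26°) ≈ 0.438371
b ≈ 19·0.956305/0.438371 ≈ 18.1698/0.438371 ≈ 41.4484

b = 41.45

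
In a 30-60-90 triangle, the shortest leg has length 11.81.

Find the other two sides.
In a 30-60-90 triangle the sides are in ratio 1 : √3 : 2 (short leg : long leg : hypotenuse).
Long leg = 11.81·√3 ≈ 11.81·1.73205 ≈ 20.4555
Hypotenuse = 2·11.81 = 23.62

Long leg = 11.81√3 = 20.46, Hypotenuse = 23.62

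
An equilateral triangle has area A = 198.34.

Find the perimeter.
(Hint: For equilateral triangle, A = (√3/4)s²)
A = (√3/4)s²  ⇒  s² = 4A/√3 = 4·198.34/√3 = 793.36/1.73205 ≈ 458.047
s ≈ √458.047 ≈ 21.402
Perimeter = 3s ≈ 3·21.402 ≈ 64.2061

Perimeter = 64.21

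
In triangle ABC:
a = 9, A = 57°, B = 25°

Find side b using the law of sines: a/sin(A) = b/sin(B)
a/sin(A) = b/sin(B)  ⇒  b = a·sin(B)/sin(A) = 9·sin(25°)/sin(57°)
sin(25°) ≈ 0.422618, sin(57°) ≈ 0.838671
b ≈ 9·0.422618/0.838671 ≈ 3.80356/0.838671 ≈ 4.53523

b = 4.535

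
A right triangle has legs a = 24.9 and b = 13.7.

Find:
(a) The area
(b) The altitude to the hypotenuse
(a) The legs are perpendicular, so Area = ½·a·b = ½·24.9·13.7 = ½·341.13 = 170.565
(b) Hypotenuse c = √(a² + b²) = √(620.01 + 187.69) = √807.7 ≈ 28.4201
    Area = ½·c·h_c  ⇒  h_c = 2·Area/c = 341.13/28.4201 ≈ 12.0031

Area = 170.565, h_c = 12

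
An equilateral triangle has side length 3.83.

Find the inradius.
r = Area/s with s the semi-perimeter.
Area = (√3/4)·3.83² = (√3/4)·14.6689 ≈ 0.433013·14.6689 ≈ 6.35182
s = 3·3.83/2 = 5.745
r ≈ 6.35182/5.745 ≈ 1.10563
(Equivalently r = side/(2√3) = 3.83/3.4641 ≈ 1.10563.)

r = 1.106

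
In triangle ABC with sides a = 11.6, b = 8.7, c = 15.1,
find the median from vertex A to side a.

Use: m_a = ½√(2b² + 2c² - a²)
m_a = ½√(2·8.7² + 2·15.1² − 11.6²) = ½√(2·75.69 + 2·228.01 − 134.56) = ½√(151.38 + 456.02 − 134.56) = ½√472.84
√472.84 ≈ 21.7449, so m_a ≈ 10.8724

m_a = 10.87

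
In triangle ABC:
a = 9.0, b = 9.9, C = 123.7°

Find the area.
Two sides and the included angle (SAS): A = ½·a·b·sin(C) = ½·9.0·9.9·sin(123.7°)
sin(123.7°) ≈ 0.831954
A ≈ ½·89.1·0.831954 = 44.55·0.831954 ≈ 37.0636

Area = 37.06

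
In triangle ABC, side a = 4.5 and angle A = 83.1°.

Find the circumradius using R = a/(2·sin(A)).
R = a/(2·sin(A)) = 4.5/(2·sin(83.1°))
sin(83.1°) ≈ 0.992757
R ≈ 4.5/(2·0.992757) = 4.5/1.98551 ≈ 2.26641

R = 2.266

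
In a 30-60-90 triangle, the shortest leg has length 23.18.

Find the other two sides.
In a 30-60-90 triangle the sides are in ratio 1 : √3 : 2 (short leg : long leg : hypotenuse).
Long leg = 23.18·√3 ≈ 23.18·1.73205 ≈ 40.1489
Hypotenuse = 2·23.18 = 46.36

Long leg = 23.18√3 = 40.15, Hypotenuse = 46.36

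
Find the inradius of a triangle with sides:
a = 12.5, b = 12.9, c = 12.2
r = Area/s where s is the semi-perimeter.
s = (12.5 + 12.9 + 12.2)/2 = 37.6/2 = 18.8
Area = √(s(s−a)(s−b)(s−c)) = √(18.8·6.3·5.9·6.6) ≈ √4612.05 ≈ 67.9121
r ≈ 67.9121/18.8 ≈ 3.61235

r = 3.612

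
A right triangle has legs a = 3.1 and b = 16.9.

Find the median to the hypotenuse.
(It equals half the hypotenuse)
Hypotenuse c = √(a² + b²) = √(9.61 + 285.61) = √295.22 ≈ 17.182
Median to hypotenuse = c/2 ≈ 17.182/2 ≈ 8.59098

Median = 8.591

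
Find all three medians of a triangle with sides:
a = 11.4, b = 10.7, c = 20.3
Median formula: m_a = ½√(2b² + 2c² − a²) (and cyclically). a² = 129.96, b² = 114.49, c² = 412.09.
m_a = ½√(2·114.49 + 2·412.09 − 129.96) = ½√923.2 ≈ ½·30.3842 ≈ 15.1921
m_b = ½√(2·129.96 + 2·412.09 − 114.49) = ½√969.61 ≈ ½·31.1386 ≈ 15.5693
m_c = ½√(2·129.96 + 2·114.49 − 412.09) = ½√76.81 ≈ ½·8.76413 ≈ 4.38207

m_a = 15.19, m_b = 15.57, m_c = 4.382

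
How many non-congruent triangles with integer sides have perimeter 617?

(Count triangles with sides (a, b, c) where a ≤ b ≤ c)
Let a ≤ b ≤ c with a + b + c = 617. The only binding inequality is a + b > c, i.e. 617 − c > c, so c < 617/2; and c ≥ 617/3 since c is the largest side.
So 206 ≤ c ≤ 308. For each c, b runs from ⌈(617 − c)/2⌉ up to c (then a = 617 − b − c satisfies 1 ≤ a ≤ b automatically), giving c − ⌈(617 − c)/2⌉ + 1 choices.
Summing over c: 1 + 3 + 4 + 6 + … + 153 + 154  (103 terms, c = 206, …, 308) = 8008
Check (closed form: nearest integer to p²/48 for even p, (p+3)²/48 for odd p): (617+3)²/48 = 620²/48 = 384400/48 ≈ 8008.33 → 8008

8008 triangles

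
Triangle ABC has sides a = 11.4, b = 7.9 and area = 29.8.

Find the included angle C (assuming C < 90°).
Area = ½·a·b·sin(C)  ⇒  sin(C) = 2·Area/(a·b) = 2·29.8/(11.4·7.9) = 59.6/90.06 ≈ 0.661781
C = arcsin(0.661781) ≈ 41.4358° (taking the acute solution since C < 90°)

C = 41.44°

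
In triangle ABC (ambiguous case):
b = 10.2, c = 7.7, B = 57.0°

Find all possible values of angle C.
b/sin(B) = c/sin(C)  ⇒  sin(C) = c·sin(B)/b = 7.7·sin(57.0°)/10.2
sin(57.0°) ≈ 0.838671
sin(C) ≈ 7.7·0.838671/10.2 ≈ 6.45776/10.2 ≈ 0.633114
Candidate 1: C₁ = arcsin(0.633114) ≈ 39.2802°  →  A = 180° − 57.0° − 39.2802° ≈ 83.7198° > 0, valid
Candidate 2: C₂ = 180° − C₁ ≈ 140.72°  →  A = 180° − 57.0° − 140.72° ≈ -17.7198° ≤ 0, not a valid triangle

C = 39.28° (one solution)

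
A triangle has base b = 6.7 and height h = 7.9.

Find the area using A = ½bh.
A = ½·b·h = ½·6.7·7.9 = ½·52.93 = 26.465

Area = 26.465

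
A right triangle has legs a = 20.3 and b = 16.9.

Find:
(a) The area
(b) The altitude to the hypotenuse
(a) The legs are perpendicular, so Area = ½·a·b = ½·20.3·16.9 = ½·343.07 = 171.535
(b) Hypotenuse c = √(a² + b²) = √(412.09 + 285.61) = √697.7 ≈ 26.414
    Area = ½·c·h_c  ⇒  h_c = 2·Area/c = 343.07/26.414 ≈ 12.9882

Area = 171.535, h_c = 12.99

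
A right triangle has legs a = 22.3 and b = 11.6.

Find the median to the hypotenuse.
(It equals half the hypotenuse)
Hypotenuse c = √(a² + b²) = √(497.29 + 134.56) = √631.85 ≈ 25.1366
Median to hypotenuse = c/2 ≈ 25.1366/2 ≈ 12.5683

Median = 12.57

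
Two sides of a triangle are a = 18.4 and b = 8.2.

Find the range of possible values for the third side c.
Triangle inequality: |a − b| < c < a + b
|a − b| = |18.4 − 8.2| = 10.2
a + b = 18.4 + 8.2 = 26.6

10.2 < c < 26.6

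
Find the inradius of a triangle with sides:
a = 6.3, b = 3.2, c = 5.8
r = Area/s where s is the semi-perimeter.
s = (6.3 + 3.2 + 5.8)/2 = 15.3/2 = 7.65
Area = √(s(s−a)(s−b)(s−c)) = √(7.65·1.35·4.45·1.85) ≈ √85.0211 ≈ 9.22069
r ≈ 9.22069/7.65 ≈ 1.20532

r = 1.205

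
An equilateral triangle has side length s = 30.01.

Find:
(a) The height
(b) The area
(a) The height splits the triangle into two 30-60-90 halves: h = s·√3/2 = 30.01·1.73205/2 ≈ 51.9788/2 ≈ 25.9894
(b) Area = (√3/4)·s² = (√3/4)·30.01² = (√3/4)·900.6001 ≈ 0.433013·900.6001 ≈ 389.971

Height = 25.99, Area = 390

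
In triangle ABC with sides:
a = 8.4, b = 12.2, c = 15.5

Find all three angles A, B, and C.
Law of cosines for each angle (a² = 70.56, b² = 148.84, c² = 240.25):
cos(A) = (b² + c² − a²)/(2bc) = (148.84 + 240.25 − 70.56)/(2·12.2·15.5) = 318.53/378.2 ≈ 0.842226  ⇒  A ≈ 32.624°
cos(B) = (a² + c² − b²)/(2ac) = (70.56 + 240.25 − 148.84)/(2·8.4·15.5) = 161.97/260.4 ≈ 0.622005  ⇒  B ≈ 51.5373°
cos(C) = (a² + b² − c²)/(2ab) = (70.56 + 148.84 − 240.25)/(2·8.4·12.2) = -20.85/204.96 ≈ -0.101727  ⇒  C ≈ 95.8386°
Check: A + B + C ≈ 180°

A = 32.62°, B = 51.54°, C = 95.84°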